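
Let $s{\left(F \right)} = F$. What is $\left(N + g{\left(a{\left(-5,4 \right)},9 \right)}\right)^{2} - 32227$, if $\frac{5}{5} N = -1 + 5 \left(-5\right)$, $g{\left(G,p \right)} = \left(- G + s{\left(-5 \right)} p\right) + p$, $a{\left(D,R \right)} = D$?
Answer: $-28978$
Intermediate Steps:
$g{\left(G,p \right)} = - G - 4 p$ ($g{\left(G,p \right)} = \left(- G - 5 p\right) + p = - G - 4 p$)
$N = -26$ ($N = -1 + 5 \left(-5\right) = -1 - 25 = -26$)
$\left(N + g{\left(a{\left(-5,4 \right)},9 \right)}\right)^{2} - 32227 = \left(-26 - 31\right)^{2} - 32227 = \left(-57\right)^{2} - 32227 = 3249 - 32227 = -28978$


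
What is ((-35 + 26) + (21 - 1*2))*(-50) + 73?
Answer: -427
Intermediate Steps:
((-35 + 26) + (21 - 1*2))*(-50) + 73 = (-9 + (21 - 2))*(-50) + 73 = (-9 + 19)*(-50) + 73 = 10*(-50) + 73 = -500 + 73 = -427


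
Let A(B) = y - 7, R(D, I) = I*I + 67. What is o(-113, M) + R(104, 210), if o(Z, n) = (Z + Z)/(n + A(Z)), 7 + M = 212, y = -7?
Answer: 8435671/191 ≈ 44166.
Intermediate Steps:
M = 205 (M = -7 + 212 = 205)
R(D, I) = 67 + I² (R(D, I) = I² + 67 = 67 + I²)
A(B) = -14 (A(B) = -7 - 7 = -14)
o(Z, n) = 2*Z/(-14 + n) (o(Z, n) = (Z + Z)/(n - 14) = (2*Z)/(-14 + n) = 2*Z/(-14 + n))
o(-113, M) + R(104, 210) = 2*(-113)/(-14 + 205) + (67 + 210²) = 2*(-113)/191 + (67 + 44100) = 2*(-113)*(1/191) + 44167 = -226/191 + 44167 = 8435671/191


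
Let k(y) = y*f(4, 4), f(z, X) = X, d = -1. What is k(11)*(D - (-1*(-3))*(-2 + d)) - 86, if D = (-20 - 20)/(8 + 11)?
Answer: 4130/19 ≈ 217.37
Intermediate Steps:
k(y) = 4*y (k(y) = y*4 = 4*y)
D = -40/19 ≈ -2.1053
k(11)*(D - (-1*(-3))*(-2 + d)) - 86 = (4*11)*(-40/19 - (-1*(-3))*(-2 - 1)) - 86 = 44*(-40/19 - 3*(-3)) - 86 = 44*(-40/19 - 1*(-9)) - 86 = 44*(-40/19 + 9) - 86 = 44*(131/19) - 86 = 5764/19 - 86 = 4130/19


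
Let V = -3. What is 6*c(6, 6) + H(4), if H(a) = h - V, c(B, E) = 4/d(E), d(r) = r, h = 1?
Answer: 8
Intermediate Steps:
c(B, E) = 4/E
H(a) = 4 (H(a) = 1 - 1*(-3) = 1 + 3 = 4)
6*c(6, 6) + H(4) = 6*(4/6) + 4 = 6*(4*(⅙)) + 4 = 6*(⅔) + 4 = 4 + 4 = 8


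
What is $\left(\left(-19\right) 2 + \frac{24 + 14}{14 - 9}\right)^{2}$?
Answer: $\frac{23104}{25} \approx 924.16$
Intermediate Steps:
$\left(\left(-19\right) 2 + \frac{24 + 14}{14 - 9}\right)^{2} = \left(-38 + \frac{38}{5}\right)^{2} = \left(- \frac{152}{5}\right)^{2} = \frac{23104}{25}$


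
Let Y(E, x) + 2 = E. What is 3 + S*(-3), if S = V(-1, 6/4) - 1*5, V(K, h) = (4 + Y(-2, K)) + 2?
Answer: 12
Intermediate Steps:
Y(E, x) = -2 + E
V(K, h) = 2 (V(K, h) = (4 + (-2 - 2)) + 2 = (4 - 4) + 2 = 0 + 2 = 2)
S = -3 (S = 2 - 1*5 = 2 - 5 = -3)
3 + S*(-3) = 3 - 3*(-3) = 3 + 9 = 12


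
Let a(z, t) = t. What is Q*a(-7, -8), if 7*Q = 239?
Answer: -1912/7 ≈ -273.14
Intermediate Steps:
Q = 239/7 (Q = (⅐)*239 = 239/7 ≈ 34.143)
Q*a(-7, -8) = (239/7)*(-8) = -1912/7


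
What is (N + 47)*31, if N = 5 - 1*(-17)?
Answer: 2139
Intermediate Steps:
N = 22 (N = 5 + 17 = 22)
(N + 47)*31 = (22 + 47)*31 = 69*31 = 2139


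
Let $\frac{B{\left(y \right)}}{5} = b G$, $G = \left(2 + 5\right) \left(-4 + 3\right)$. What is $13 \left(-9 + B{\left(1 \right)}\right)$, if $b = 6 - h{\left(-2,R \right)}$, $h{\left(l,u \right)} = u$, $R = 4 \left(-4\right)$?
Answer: $-10127$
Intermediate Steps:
$G = -7$ ($G = 7 \left(-1\right) = -7$)
$R = -16$
$b = 22$ ($b = 6 - -16 = 6 + 16 = 22$)
$B{\left(y \right)} = -770$ ($B{\left(y \right)} = 5 \cdot 22 \left(-7\right) = 5 \left(-154\right) = -770$)
$13 \left(-9 + B{\left(1 \right)}\right) = 13 \left(-9 - 770\right) = 13 \left(-779\right) = -10127$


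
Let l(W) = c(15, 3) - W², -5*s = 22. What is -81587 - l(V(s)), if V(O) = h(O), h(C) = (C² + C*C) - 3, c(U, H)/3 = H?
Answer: -50200051/625 ≈ -80320.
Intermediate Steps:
s = -22/5 (s = -⅕*22 = -22/5 ≈ -4.4000)
c(U, H) = 3*H
h(C) = -3 + 2*C² (h(C) = (C² + C²) - 3 = 2*C² - 3 = -3 + 2*C²)
V(O) = -3 + 2*O²
l(W) = 9 - W² (l(W) = 3*3 - W² = 9 - W²)
-81587 - l(V(s)) = -81587 - (9 - (-3 + 2*(-22/5)²)²) = -81587 - (9 - (-3 + 2*(484/25))²) = -81587 - (9 - (-3 + 968/25)²) = -81587 - (9 - (893/25)²) = -81587 - (9 - 1*797449/625) = -81587 - (9 - 797449/625) = -81587 - 1*(-791824/625) = -81587 + 791824/625 = -50200051/625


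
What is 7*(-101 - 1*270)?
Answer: -2597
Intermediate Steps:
7*(-101 - 1*270) = 7*(-101 - 270) = 7*(-371) = -2597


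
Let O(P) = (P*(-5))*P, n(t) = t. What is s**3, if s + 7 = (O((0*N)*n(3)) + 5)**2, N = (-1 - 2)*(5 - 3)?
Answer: 5832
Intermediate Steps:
N = -6 (N = -3*2 = -6)
O(P) = -5*P**2 (O(P) = (-5*P)*P = -5*P**2)
s = 18 (s = -7 + (-5*((0*(-6))*3)**2 + 5)**2 = -7 + (-5*(0*3)**2 + 5)**2 = -7 + (-5*0**2 + 5)**2 = -7 + (-5*0 + 5)**2 = -7 + (0 + 5)**2 = -7 + 5**2 = -7 + 25 = 18)
s**3 = 18**3 = 5832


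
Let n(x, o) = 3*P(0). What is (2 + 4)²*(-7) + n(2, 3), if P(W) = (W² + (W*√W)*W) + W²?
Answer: -252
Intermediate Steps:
P(W) = W^(5/2) + 2*W² (P(W) = (W² + W^(3/2)*W) + W² = (W² + W^(5/2)) + W² = W^(5/2) + 2*W²)
n(x, o) = 0 (n(x, o) = 3*(0^(5/2) + 2*0²) = 3*(0 + 2*0) = 3*(0 + 0) = 3*0 = 0)
(2 + 4)²*(-7) + n(2, 3) = (2 + 4)²*(-7) + 0 = 6²*(-7) + 0 = 36*(-7) + 0 = -252 + 0 = -252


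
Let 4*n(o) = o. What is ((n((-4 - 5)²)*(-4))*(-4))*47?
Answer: 15228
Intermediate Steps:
n(o) = o/4
((n((-4 - 5)²)*(-4))*(-4))*47 = ((((-4 - 5)²/4)*(-4))*(-4))*47 = ((((¼)*(-9)²)*(-4))*(-4))*47 = ((((¼)*81)*(-4))*(-4))*47 = (((81/4)*(-4))*(-4))*47 = -81*(-4)*47 = 324*47 = 15228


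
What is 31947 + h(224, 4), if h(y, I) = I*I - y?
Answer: 31739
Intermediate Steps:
h(y, I) = I² - y
31947 + h(224, 4) = 31947 + (4² - 1*224) = 31947 + (16 - 224) = 31947 - 208 = 31739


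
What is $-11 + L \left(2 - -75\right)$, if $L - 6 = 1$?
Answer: $528$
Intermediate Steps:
$L = 7$ ($L = 6 + 1 = 7$)
$-11 + L \left(2 - -75\right) = -11 + 7 \left(2 - -75\right) = -11 + 7 \left(2 + 75\right) = -11 + 7 \cdot 77 = -11 + 539 = 528$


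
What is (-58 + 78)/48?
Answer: 5/12 ≈ 0.41667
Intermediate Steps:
(-58 + 78)/48 = (1/48)*20 = 5/12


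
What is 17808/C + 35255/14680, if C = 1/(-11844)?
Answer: -619255100021/2936 ≈ -2.1092e+8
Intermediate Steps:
C = -1/11844 ≈ -8.4431e-5
17808/C + 35255/14680 = 17808/(-1/11844) + 35255/14680 = 17808*(-11844) + 35255*(1/14680) = -210917952 + 7051/2936 = -619255100021/2936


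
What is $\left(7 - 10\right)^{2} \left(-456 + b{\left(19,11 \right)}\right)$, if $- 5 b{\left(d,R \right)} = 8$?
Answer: $- \frac{20592}{5} \approx -4118.4$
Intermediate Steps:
$b{\left(d,R \right)} = - \frac{8}{5}$ ($b{\left(d,R \right)} = \left(- \frac{1}{5}\right) 8 = - \frac{8}{5}$)
$\left(7 - 10\right)^{2} \left(-456 + b{\left(19,11 \right)}\right) = \left(7 - 10\right)^{2} \left(-456 - \frac{8}{5}\right) = \left(-3\right)^{2} \left(- \frac{2288}{5}\right) = 9 \left(- \frac{2288}{5}\right) = - \frac{20592}{5}$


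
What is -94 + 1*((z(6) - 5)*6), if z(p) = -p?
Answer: -160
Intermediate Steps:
-94 + 1*((z(6) - 5)*6) = -94 + 1*((-1*6 - 5)*6) = -94 + 1*((-6 - 5)*6) = -94 + 1*(-11*6) = -94 + 1*(-66) = -94 - 66 = -160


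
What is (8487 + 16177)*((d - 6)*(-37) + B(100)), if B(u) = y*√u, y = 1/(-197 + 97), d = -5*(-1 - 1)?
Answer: -18263692/5 ≈ -3.6527e+6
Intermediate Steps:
d = 10 (d = -5*(-2) = 10)
y = -1/100 (y = 1/(-100) = -1/100 ≈ -0.010000)
B(u) = -√u/100
(8487 + 16177)*((d - 6)*(-37) + B(100)) = (8487 + 16177)*((10 - 6)*(-37) - √100/100) = 24664*(4*(-37) - 1/100*10) = 24664*(-148 - ⅒) = 24664*(-1481/10) = -18263692/5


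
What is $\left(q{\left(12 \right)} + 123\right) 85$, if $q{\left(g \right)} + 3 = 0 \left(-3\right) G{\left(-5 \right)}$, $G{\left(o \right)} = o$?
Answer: $10200$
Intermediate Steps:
$q{\left(g \right)} = -3$ ($q{\left(g \right)} = -3 + 0 \left(-3\right) \left(-5\right) = -3 + 0 \left(-5\right) = -3 + 0 = -3$)
$\left(q{\left(12 \right)} + 123\right) 85 = \left(-3 + 123\right) 85 = 120 \cdot 85 = 10200$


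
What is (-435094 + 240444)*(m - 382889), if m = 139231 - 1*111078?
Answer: 69049362400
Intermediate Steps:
m = 28153 (m = 139231 - 111078 = 28153)
(-435094 + 240444)*(m - 382889) = (-435094 + 240444)*(28153 - 382889) = -194650*(-354736) = 69049362400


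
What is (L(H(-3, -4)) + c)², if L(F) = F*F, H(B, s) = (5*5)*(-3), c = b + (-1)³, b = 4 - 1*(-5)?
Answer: 31730689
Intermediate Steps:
b = 9 (b = 4 + 5 = 9)
c = 8 (c = 9 + (-1)³ = 9 - 1 = 8)
H(B, s) = -75 (H(B, s) = 25*(-3) = -75)
L(F) = F²
(L(H(-3, -4)) + c)² = ((-75)² + 8)² = (5625 + 8)² = 5633² = 31730689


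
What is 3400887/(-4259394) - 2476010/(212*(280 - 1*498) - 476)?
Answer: 144270943363/2762217009 ≈ 52.230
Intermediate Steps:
3400887/(-4259394) - 2476010/(212*(280 - 1*498) - 476) = 3400887*(-1/4259394) - 2476010/(212*(280 - 498) - 476) = -1133629/1419798 - 2476010/(212*(-218) - 476) = -1133629/1419798 - 2476010/(-46216 - 476) = -1133629/1419798 - 2476010/(-46692) = -1133629/1419798 - 2476010*(-1/46692) = -1133629/1419798 + 1238005/23346 = 144270943363/2762217009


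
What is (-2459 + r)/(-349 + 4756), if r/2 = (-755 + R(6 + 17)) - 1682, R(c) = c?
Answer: -2429/1469 ≈ -1.6535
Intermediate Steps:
r = -4828 (r = 2*((-755 + (6 + 17)) - 1682) = 2*((-755 + 23) - 1682) = 2*(-732 - 1682) = 2*(-2414) = -4828)
(-2459 + r)/(-349 + 4756) = (-2459 - 4828)/(-349 + 4756) = -7287/4407 = -7287*1/4407 = -2429/1469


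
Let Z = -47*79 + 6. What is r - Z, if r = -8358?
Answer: -4651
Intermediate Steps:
Z = -3707 (Z = -3713 + 6 = -3707)
r - Z = -8358 - 1*(-3707) = -8358 + 3707 = -4651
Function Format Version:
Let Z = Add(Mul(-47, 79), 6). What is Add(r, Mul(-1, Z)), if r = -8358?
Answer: -4651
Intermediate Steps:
Z = -3707 (Z = Add(-3713, 6) = -3707)
Add(r, Mul(-1, Z)) = Add(-8358, Mul(-1, -3707)) = Add(-8358, 3707) = -4651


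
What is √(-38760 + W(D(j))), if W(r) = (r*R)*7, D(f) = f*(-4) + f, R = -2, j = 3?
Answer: I*√38634 ≈ 196.56*I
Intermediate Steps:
D(f) = -3*f (D(f) = -4*f + f = -3*f)
W(r) = -14*r (W(r) = (r*(-2))*7 = -2*r*7 = -14*r)
√(-38760 + W(D(j))) = √(-38760 - (-42)*3) = √(-38760 - 14*(-9)) = √(-38760 + 126) = √(-38634) = I*√38634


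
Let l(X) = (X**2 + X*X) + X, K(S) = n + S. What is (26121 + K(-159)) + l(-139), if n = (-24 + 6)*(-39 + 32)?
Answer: 64591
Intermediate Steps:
n = 126 (n = -18*(-7) = 126)
K(S) = 126 + S
l(X) = X + 2*X**2 (l(X) = (X**2 + X**2) + X = 2*X**2 + X = X + 2*X**2)
(26121 + K(-159)) + l(-139) = (26121 + (126 - 159)) - 139*(1 + 2*(-139)) = (26121 - 33) - 139*(1 - 278) = 26088 - 139*(-277) = 26088 + 38503 = 64591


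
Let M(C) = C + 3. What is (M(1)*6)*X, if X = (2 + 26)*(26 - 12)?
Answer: 9408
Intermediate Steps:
M(C) = 3 + C
X = 392 (X = 28*14 = 392)
(M(1)*6)*X = ((3 + 1)*6)*392 = (4*6)*392 = 24*392 = 9408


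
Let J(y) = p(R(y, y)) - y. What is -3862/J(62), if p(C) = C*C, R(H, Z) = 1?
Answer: 3862/61 ≈ 63.311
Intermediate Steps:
p(C) = C²
J(y) = 1 - y (J(y) = 1² - y = 1 - y)
-3862/J(62) = -3862/(1 - 1*62) = -3862/(1 - 62) = -3862/(-61) = -3862*(-1/61) = 3862/61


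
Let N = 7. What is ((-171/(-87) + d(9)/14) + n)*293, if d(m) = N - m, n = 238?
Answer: 14264412/203 ≈ 70268.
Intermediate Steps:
d(m) = 7 - m
((-171/(-87) + d(9)/14) + n)*293 = ((-171/(-87) + (7 - 1*9)/14) + 238)*293 = ((-171*(-1/87) + (7 - 9)*(1/14)) + 238)*293 = ((57/29 - 2*1/14) + 238)*293 = ((57/29 - ⅐) + 238)*293 = (370/203 + 238)*293 = (48684/203)*293 = 14264412/203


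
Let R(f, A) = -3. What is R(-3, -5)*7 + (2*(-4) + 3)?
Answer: -26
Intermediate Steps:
R(-3, -5)*7 + (2*(-4) + 3) = -3*7 + (2*(-4) + 3) = -21 + (-8 + 3) = -21 - 5 = -26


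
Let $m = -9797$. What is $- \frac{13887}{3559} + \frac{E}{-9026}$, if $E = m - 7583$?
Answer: $- \frac{31744321}{16061767} \approx -1.9764$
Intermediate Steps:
$E = -17380$ ($E = -9797 - 7583 = -17380$)
$- \frac{13887}{3559} + \frac{E}{-9026} = - \frac{13887}{3559} - \frac{17380}{-9026} = \left(-13887\right) \frac{1}{3559} - - \frac{8690}{4513} = - \frac{13887}{3559} + \frac{8690}{4513} = - \frac{31744321}{16061767}$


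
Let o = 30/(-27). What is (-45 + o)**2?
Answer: 172225/81 ≈ 2126.2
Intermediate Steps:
o = -10/9 (o = 30*(-1/27) = -10/9 ≈ -1.1111)
(-45 + o)**2 = (-45 - 10/9)**2 = (-415/9)**2 = 172225/81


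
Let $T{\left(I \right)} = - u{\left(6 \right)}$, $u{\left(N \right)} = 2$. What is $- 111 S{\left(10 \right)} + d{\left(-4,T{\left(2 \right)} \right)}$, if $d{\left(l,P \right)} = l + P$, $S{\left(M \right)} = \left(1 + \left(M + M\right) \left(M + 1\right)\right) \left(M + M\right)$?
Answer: $-490626$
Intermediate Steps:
$S{\left(M \right)} = 2 M \left(1 + 2 M \left(1 + M\right)\right)$ ($S{\left(M \right)} = \left(1 + 2 M \left(1 + M\right)\right) 2 M = 2 M \left(1 + 2 M \left(1 + M\right)\right)$)
$T{\left(I \right)} = -2$ ($T{\left(I \right)} = \left(-1\right) 2 = -2$)
$d{\left(l,P \right)} = P + l$
$- 111 S{\left(10 \right)} + d{\left(-4,T{\left(2 \right)} \right)} = - 111 \cdot 2 \cdot 10 \left(1 + 2 \cdot 10 + 2 \cdot 10^{2}\right) - 6 = - 111 \cdot 2 \cdot 10 \left(1 + 20 + 2 \cdot 100\right) - 6 = - 111 \cdot 2 \cdot 10 \left(1 + 20 + 200\right) - 6 = - 111 \cdot 2 \cdot 10 \cdot 221 - 6 = \left(-111\right) 4420 - 6 = -490620 - 6 = -490626$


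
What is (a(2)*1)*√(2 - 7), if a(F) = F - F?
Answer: 0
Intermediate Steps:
a(F) = 0
(a(2)*1)*√(2 - 7) = (0*1)*√(2 - 7) = 0*√(-5) = 0*(I*√5) = 0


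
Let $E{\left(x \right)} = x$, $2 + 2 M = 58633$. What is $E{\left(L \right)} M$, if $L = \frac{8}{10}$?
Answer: $\frac{117262}{5} \approx 23452.0$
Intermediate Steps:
$M = \frac{58631}{2}$ ($M = -1 + \frac{1}{2} \cdot 58633 = -1 + \frac{58633}{2} = \frac{58631}{2} \approx 29316.0$)
$L = \frac{4}{5}$ ($L = 8 \cdot \frac{1}{10} = \frac{4}{5} \approx 0.8$)
$E{\left(L \right)} M = \frac{4}{5} \cdot \frac{58631}{2} = \frac{117262}{5}$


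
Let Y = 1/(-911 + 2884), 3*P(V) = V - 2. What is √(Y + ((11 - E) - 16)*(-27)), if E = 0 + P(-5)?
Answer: √280278461/1973 ≈ 8.4853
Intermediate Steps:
P(V) = -⅔ + V/3 (P(V) = (V - 2)/3 = (-2 + V)/3 = -⅔ + V/3)
Y = 1/1973 ≈ 0.00050684
E = -7/3 (E = 0 + (-⅔ + (⅓)*(-5)) = 0 + (-⅔ - 5/3) = 0 - 7/3 = -7/3 ≈ -2.3333)
√(Y + ((11 - E) - 16)*(-27)) = √(1/1973 + ((11 - 1*(-7/3)) - 16)*(-27)) = √(1/1973 + ((11 + 7/3) - 16)*(-27)) = √(1/1973 + (40/3 - 16)*(-27)) = √(1/1973 - 8/3*(-27)) = √(1/1973 + 72) = √(142057/1973) = √280278461/1973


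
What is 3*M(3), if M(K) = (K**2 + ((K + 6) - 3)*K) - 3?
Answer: 72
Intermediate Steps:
M(K) = -3 + K**2 + K*(3 + K) (M(K) = (K**2 + ((6 + K) - 3)*K) - 3 = (K**2 + (3 + K)*K) - 3 = (K**2 + K*(3 + K)) - 3 = -3 + K**2 + K*(3 + K))
3*M(3) = 3*(-3 + 2*3**2 + 3*3) = 3*(-3 + 2*9 + 9) = 3*(-3 + 18 + 9) = 3*24 = 72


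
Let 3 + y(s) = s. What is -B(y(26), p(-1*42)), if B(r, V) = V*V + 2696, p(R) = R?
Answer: -4460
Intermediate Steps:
y(s) = -3 + s
B(r, V) = 2696 + V² (B(r, V) = V² + 2696 = 2696 + V²)
-B(y(26), p(-1*42)) = -(2696 + (-1*42)²) = -(2696 + (-42)²) = -(2696 + 1764) = -1*4460 = -4460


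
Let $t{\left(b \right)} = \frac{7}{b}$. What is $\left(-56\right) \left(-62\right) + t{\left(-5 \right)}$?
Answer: $\frac{17353}{5} \approx 3470.6$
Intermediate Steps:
$\left(-56\right) \left(-62\right) + t{\left(-5 \right)} = \left(-56\right) \left(-62\right) + \frac{7}{-5} = 3472 + 7 \left(- \frac{1}{5}\right) = 3472 - \frac{7}{5} = \frac{17353}{5}$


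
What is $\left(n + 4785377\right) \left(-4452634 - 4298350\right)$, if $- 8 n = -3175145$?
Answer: $-45349962947553$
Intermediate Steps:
$n = \frac{3175145}{8}$ ($n = \left(- \frac{1}{8}\right) \left(-3175145\right) = \frac{3175145}{8} \approx 3.9689 \cdot 10^{5}$)
$\left(n + 4785377\right) \left(-4452634 - 4298350\right) = \left(\frac{3175145}{8} + 4785377\right) \left(-4452634 - 4298350\right) = \frac{41458161}{8} \left(-8750984\right) = -45349962947553$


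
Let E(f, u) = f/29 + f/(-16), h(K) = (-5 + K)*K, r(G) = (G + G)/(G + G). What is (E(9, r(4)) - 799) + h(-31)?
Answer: 146971/464 ≈ 316.75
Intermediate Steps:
r(G) = 1 (r(G) = (2*G)/((2*G)) = (2*G)*(1/(2*G)) = 1)
h(K) = K*(-5 + K)
E(f, u) = -13*f/464 (E(f, u) = f*(1/29) + f*(-1/16) = f/29 - f/16 = -13*f/464)
(E(9, r(4)) - 799) + h(-31) = (-13/464*9 - 799) - 31*(-5 - 31) = (-117/464 - 799) - 31*(-36) = -370853/464 + 1116 = 146971/464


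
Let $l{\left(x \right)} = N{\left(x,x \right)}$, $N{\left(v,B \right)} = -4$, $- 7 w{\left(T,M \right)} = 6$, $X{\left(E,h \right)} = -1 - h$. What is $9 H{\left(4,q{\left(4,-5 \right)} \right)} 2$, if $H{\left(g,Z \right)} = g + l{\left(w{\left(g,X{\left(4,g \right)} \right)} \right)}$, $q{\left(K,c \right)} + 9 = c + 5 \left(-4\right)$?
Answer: $0$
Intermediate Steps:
$w{\left(T,M \right)} = - \frac{6}{7}$ ($w{\left(T,M \right)} = \left(- \frac{1}{7}\right) 6 = - \frac{6}{7}$)
$q{\left(K,c \right)} = -29 + c$ ($q{\left(K,c \right)} = -9 + \left(c + 5 \left(-4\right)\right) = -9 + \left(c - 20\right) = -9 + \left(-20 + c\right) = -29 + c$)
$l{\left(x \right)} = -4$
$H{\left(g,Z \right)} = -4 + g$ ($H{\left(g,Z \right)} = g - 4 = -4 + g$)
$9 H{\left(4,q{\left(4,-5 \right)} \right)} 2 = 9 \left(-4 + 4\right) 2 = 9 \cdot 0 \cdot 2 = 0 \cdot 2 = 0$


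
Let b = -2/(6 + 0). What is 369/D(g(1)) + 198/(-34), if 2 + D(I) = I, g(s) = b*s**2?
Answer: -19512/119 ≈ -163.97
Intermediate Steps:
b = -1/3 (b = -2/6 = -2*1/6 = -1/3 ≈ -0.33333)
g(s) = -s**2/3
D(I) = -2 + I
369/D(g(1)) + 198/(-34) = 369/(-2 - 1/3*1**2) + 198/(-34) = 369/(-2 - 1/3*1) + 198*(-1/34) = 369/(-2 - 1/3) - 99/17 = 369/(-7/3) - 99/17 = 369*(-3/7) - 99/17 = -1107/7 - 99/17 = -19512/119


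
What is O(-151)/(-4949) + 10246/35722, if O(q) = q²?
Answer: -381894934/88394089 ≈ -4.3204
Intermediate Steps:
O(-151)/(-4949) + 10246/35722 = (-151)²/(-4949) + 10246/35722 = 22801*(-1/4949) + 10246*(1/35722) = -22801/4949 + 5123/17861 = -381894934/88394089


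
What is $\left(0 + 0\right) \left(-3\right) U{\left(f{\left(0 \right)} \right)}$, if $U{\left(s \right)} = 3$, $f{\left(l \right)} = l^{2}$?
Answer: $0$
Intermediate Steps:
$\left(0 + 0\right) \left(-3\right) U{\left(f{\left(0 \right)} \right)} = \left(0 + 0\right) \left(-3\right) 3 = 0 \left(-3\right) 3 = 0 \cdot 3 = 0$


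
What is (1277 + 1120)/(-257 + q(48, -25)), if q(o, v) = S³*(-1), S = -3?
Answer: -2397/230 ≈ -10.422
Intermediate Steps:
q(o, v) = 27 (q(o, v) = (-3)³*(-1) = -27*(-1) = 27)
(1277 + 1120)/(-257 + q(48, -25)) = (1277 + 1120)/(-257 + 27) = 2397/(-230) = 2397*(-1/230) = -2397/230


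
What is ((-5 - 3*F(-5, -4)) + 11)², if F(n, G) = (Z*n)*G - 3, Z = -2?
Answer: 18225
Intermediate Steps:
F(n, G) = -3 - 2*G*n (F(n, G) = (-2*n)*G - 3 = -2*G*n - 3 = -3 - 2*G*n)
((-5 - 3*F(-5, -4)) + 11)² = ((-5 - 3*(-3 - 2*(-4)*(-5))) + 11)² = ((-5 - 3*(-3 - 40)) + 11)² = ((-5 - 3*(-43)) + 11)² = ((-5 + 129) + 11)² = (124 + 11)² = 135² = 18225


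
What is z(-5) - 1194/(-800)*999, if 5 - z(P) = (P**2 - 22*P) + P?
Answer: 546403/400 ≈ 1366.0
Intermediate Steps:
z(P) = 5 - P**2 + 21*P (z(P) = 5 - ((P**2 - 22*P) + P) = 5 - (P**2 - 21*P) = 5 + (-P**2 + 21*P) = 5 - P**2 + 21*P)
z(-5) - 1194/(-800)*999 = (5 - 1*(-5)**2 + 21*(-5)) - 1194/(-800)*999 = (5 - 1*25 - 105) - 1194*(-1/800)*999 = (5 - 25 - 105) + (597/400)*999 = -125 + 596403/400 = 546403/400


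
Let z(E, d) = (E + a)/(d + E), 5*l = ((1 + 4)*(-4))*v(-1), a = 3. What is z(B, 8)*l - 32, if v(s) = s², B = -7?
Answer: -16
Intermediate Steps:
l = -4 (l = (((1 + 4)*(-4))*(-1)²)/5 = ((5*(-4))*1)/5 = (-20*1)/5 = (⅕)*(-20) = -4)
z(E, d) = (3 + E)/(E + d) (z(E, d) = (E + 3)/(d + E) = (3 + E)/(E + d))
z(B, 8)*l - 32 = ((3 - 7)/(-7 + 8))*(-4) - 32 = (-4/1)*(-4) - 32 = (1*(-4))*(-4) - 32 = -4*(-4) - 32 = 16 - 32 = -16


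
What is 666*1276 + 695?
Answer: 850511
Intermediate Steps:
666*1276 + 695 = 849816 + 695 = 850511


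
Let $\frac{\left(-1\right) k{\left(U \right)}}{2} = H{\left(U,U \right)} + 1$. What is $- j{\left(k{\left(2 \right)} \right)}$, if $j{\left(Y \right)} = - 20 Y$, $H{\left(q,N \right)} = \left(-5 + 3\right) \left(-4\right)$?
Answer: $-360$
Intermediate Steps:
$H{\left(q,N \right)} = 8$ ($H{\left(q,N \right)} = \left(-2\right) \left(-4\right) = 8$)
$k{\left(U \right)} = -18$ ($k{\left(U \right)} = - 2 \left(8 + 1\right) = \left(-2\right) 9 = -18$)
$- j{\left(k{\left(2 \right)} \right)} = - \left(-20\right) \left(-18\right) = \left(-1\right) 360 = -360$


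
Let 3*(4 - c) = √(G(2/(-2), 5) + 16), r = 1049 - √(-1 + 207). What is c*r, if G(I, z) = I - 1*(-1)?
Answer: 8392/3 - 8*√206/3 ≈ 2759.1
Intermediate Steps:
G(I, z) = 1 + I (G(I, z) = I + 1 = 1 + I)
r = 1049 - √206 ≈ 1034.6
c = 8/3 (c = 4 - √((1 + 2/(-2)) + 16)/3 = 4 - √((1 + 2*(-½)) + 16)/3 = 4 - √((1 - 1) + 16)/3 = 4 - √(0 + 16)/3 = 4 - √16/3 = 4 - ⅓*4 = 4 - 4/3 = 8/3 ≈ 2.6667)
c*r = 8*(1049 - √206)/3 = 8392/3 - 8*√206/3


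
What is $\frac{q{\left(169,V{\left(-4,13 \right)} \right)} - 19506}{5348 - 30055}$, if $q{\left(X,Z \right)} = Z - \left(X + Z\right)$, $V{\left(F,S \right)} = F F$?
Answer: $\frac{19675}{24707} \approx 0.79633$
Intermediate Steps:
$V{\left(F,S \right)} = F^{2}$
$q{\left(X,Z \right)} = - X$ ($q{\left(X,Z \right)} = Z - \left(X + Z\right) = - X$)
$\frac{q{\left(169,V{\left(-4,13 \right)} \right)} - 19506}{5348 - 30055} = \frac{\left(-1\right) 169 - 19506}{5348 - 30055} = \frac{-169 - 19506}{-24707} = \left(-19675\right) \left(- \frac{1}{24707}\right) = \frac{19675}{24707}$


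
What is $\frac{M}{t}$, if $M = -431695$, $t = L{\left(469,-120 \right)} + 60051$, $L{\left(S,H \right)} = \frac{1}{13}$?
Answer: $- \frac{5612035}{780664} \approx -7.1888$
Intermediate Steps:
$L{\left(S,H \right)} = \frac{1}{13}$
$t = \frac{780664}{13}$ ($t = \frac{1}{13} + 60051 = \frac{780664}{13} \approx 60051.0$)
$\frac{M}{t} = - \frac{431695}{\frac{780664}{13}} = \left(-431695\right) \frac{13}{780664} = - \frac{5612035}{780664}$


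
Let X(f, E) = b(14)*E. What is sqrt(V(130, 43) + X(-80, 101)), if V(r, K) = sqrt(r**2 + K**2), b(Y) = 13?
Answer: sqrt(1313 + sqrt(18749)) ≈ 38.078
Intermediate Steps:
V(r, K) = sqrt(K**2 + r**2)
X(f, E) = 13*E
sqrt(V(130, 43) + X(-80, 101)) = sqrt(sqrt(43**2 + 130**2) + 13*101) = sqrt(sqrt(1849 + 16900) + 1313) = sqrt(sqrt(18749) + 1313) = sqrt(1313 + sqrt(18749))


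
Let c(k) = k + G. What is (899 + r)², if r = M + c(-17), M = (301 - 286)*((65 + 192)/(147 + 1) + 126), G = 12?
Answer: 172961996769/21904 ≈ 7.8964e+6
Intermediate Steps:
c(k) = 12 + k (c(k) = k + 12 = 12 + k)
M = 283575/148 (M = 15*(257/148 + 126) = 15*(18905/148) = 283575/148 ≈ 1916.0)
r = 282835/148 (r = 283575/148 + (12 - 17) = 283575/148 - 5 = 282835/148 ≈ 1911.0)
(899 + r)² = (899 + 282835/148)² = (415887/148)² = 172961996769/21904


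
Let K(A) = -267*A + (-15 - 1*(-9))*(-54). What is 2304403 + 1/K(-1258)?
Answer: 774763332631/336210 ≈ 2.3044e+6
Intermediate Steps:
K(A) = 324 - 267*A (K(A) = -267*A + (-15 + 9)*(-54) = -267*A - 6*(-54) = -267*A + 324 = 324 - 267*A)
2304403 + 1/K(-1258) = 2304403 + 1/(324 - 267*(-1258)) = 2304403 + 1/(324 + 335886) = 2304403 + 1/336210 = 774763332631/336210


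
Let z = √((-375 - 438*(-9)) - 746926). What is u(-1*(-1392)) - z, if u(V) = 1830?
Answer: 1830 - I*√743359 ≈ 1830.0 - 862.18*I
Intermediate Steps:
z = I*√743359 (z = √((-375 + 3942) - 746926) = √(3567 - 746926) = √(-743359) = I*√743359 ≈ 862.18*I)
u(-1*(-1392)) - z = 1830 - I*√743359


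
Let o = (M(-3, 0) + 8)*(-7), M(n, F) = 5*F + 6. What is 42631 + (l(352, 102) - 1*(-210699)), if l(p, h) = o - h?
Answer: 253130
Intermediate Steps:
M(n, F) = 6 + 5*F
o = -98 (o = ((6 + 5*0) + 8)*(-7) = ((6 + 0) + 8)*(-7) = (6 + 8)*(-7) = 14*(-7) = -98)
l(p, h) = -98 - h
42631 + (l(352, 102) - 1*(-210699)) = 42631 + ((-98 - 1*102) - 1*(-210699)) = 42631 + ((-98 - 102) + 210699) = 42631 + (-200 + 210699) = 42631 + 210499 = 253130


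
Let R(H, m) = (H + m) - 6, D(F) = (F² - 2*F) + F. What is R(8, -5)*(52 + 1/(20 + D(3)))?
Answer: -4059/26 ≈ -156.12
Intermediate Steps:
D(F) = F² - F
R(H, m) = -6 + H + m
R(8, -5)*(52 + 1/(20 + D(3))) = (-6 + 8 - 5)*(52 + 1/(20 + 3*(-1 + 3))) = -3*(52 + 1/(20 + 3*2)) = -3*(52 + 1/(20 + 6)) = -3*(52 + 1/26) = -3*1353/26 = -4059/26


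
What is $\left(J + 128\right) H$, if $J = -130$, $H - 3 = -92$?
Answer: $178$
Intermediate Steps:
$H = -89$ ($H = 3 - 92 = -89$)
$\left(J + 128\right) H = \left(-130 + 128\right) \left(-89\right) = \left(-2\right) \left(-89\right) = 178$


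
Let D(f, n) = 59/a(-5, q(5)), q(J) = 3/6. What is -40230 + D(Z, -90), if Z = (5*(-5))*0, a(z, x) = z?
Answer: -201209/5 ≈ -40242.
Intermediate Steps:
q(J) = ½ (q(J) = 3*(⅙) = ½)
Z = 0 (Z = -25*0 = 0)
D(f, n) = -59/5 (D(f, n) = 59/(-5) = 59*(-⅕) = -59/5)
-40230 + D(Z, -90) = -40230 - 59/5 = -201209/5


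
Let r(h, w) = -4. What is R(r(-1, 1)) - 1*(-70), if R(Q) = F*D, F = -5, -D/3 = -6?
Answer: -20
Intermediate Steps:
D = 18 (D = -3*(-6) = 18)
R(Q) = -90 (R(Q) = -5*18 = -90)
R(r(-1, 1)) - 1*(-70) = -90 - 1*(-70) = -90 + 70 = -20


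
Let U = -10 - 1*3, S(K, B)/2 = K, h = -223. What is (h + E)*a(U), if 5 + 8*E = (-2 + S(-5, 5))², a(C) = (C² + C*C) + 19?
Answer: -587265/8 ≈ -73408.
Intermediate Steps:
S(K, B) = 2*K
U = -13 (U = -10 - 3 = -13)
a(C) = 19 + 2*C² (a(C) = (C² + C²) + 19 = 2*C² + 19 = 19 + 2*C²)
E = 139/8 (E = -5/8 + (-2 + 2*(-5))²/8 = -5/8 + (-2 - 10)²/8 = -5/8 + (⅛)*(-12)² = -5/8 + (⅛)*144 = -5/8 + 18 = 139/8 ≈ 17.375)
(h + E)*a(U) = (-223 + 139/8)*(19 + 2*(-13)²) = -1645*(19 + 2*169)/8 = -1645*(19 + 338)/8 = -1645/8*357 = -587265/8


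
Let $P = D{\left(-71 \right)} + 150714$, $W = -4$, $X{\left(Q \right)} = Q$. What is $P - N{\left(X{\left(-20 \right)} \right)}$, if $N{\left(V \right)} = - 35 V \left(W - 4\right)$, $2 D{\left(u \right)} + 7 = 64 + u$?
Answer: $156307$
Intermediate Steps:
$D{\left(u \right)} = \frac{57}{2} + \frac{u}{2}$ ($D{\left(u \right)} = - \frac{7}{2} + \frac{64 + u}{2} = - \frac{7}{2} + \left(32 + \frac{u}{2}\right) = \frac{57}{2} + \frac{u}{2}$)
$N{\left(V \right)} = 280 V$ ($N{\left(V \right)} = - 35 V \left(-4 - 4\right) = - 35 V \left(-8\right) = - 35 \left(- 8 V\right) = 280 V$)
$P = 150707$ ($P = \left(\frac{57}{2} + \frac{1}{2} \left(-71\right)\right) + 150714 = \left(\frac{57}{2} - \frac{71}{2}\right) + 150714 = -7 + 150714 = 150707$)
$P - N{\left(X{\left(-20 \right)} \right)} = 150707 - 280 \left(-20\right) = 150707 - -5600 = 150707 + 5600 = 156307$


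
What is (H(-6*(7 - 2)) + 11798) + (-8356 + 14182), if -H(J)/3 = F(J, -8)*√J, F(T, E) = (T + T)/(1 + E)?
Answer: 17624 - 180*I*√30/7 ≈ 17624.0 - 140.84*I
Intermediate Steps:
F(T, E) = 2*T/(1 + E) (F(T, E) = (2*T)/(1 + E) = 2*T/(1 + E))
H(J) = 6*J^(3/2)/7 (H(J) = -3*2*J/(1 - 8)*√J = -3*2*J/(-7)*√J = -3*2*J*(-⅐)*√J = -3*(-2*J/7)*√J = -(-6)*J^(3/2)/7 = 6*J^(3/2)/7)
(H(-6*(7 - 2)) + 11798) + (-8356 + 14182) = (6*(-6*(7 - 2))^(3/2)/7 + 11798) + (-8356 + 14182) = (6*(-6*5)^(3/2)/7 + 11798) + 5826 = (6*(-30)^(3/2)/7 + 11798) + 5826 = (6*(-30*I*√30)/7 + 11798) + 5826 = (-180*I*√30/7 + 11798) + 5826 = (11798 - 180*I*√30/7) + 5826 = 17624 - 180*I*√30/7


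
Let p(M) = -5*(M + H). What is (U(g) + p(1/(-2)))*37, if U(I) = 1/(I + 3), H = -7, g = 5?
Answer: 11137/8 ≈ 1392.1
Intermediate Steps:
p(M) = 35 - 5*M (p(M) = -5*(M - 7) = -5*(-7 + M) = 35 - 5*M)
U(I) = 1/(3 + I)
(U(g) + p(1/(-2)))*37 = (1/(3 + 5) + (35 - 5/(-2)))*37 = (1/8 + (35 - 5*(-½)))*37 = (⅛ + (35 + 5/2))*37 = (⅛ + 75/2)*37 = (301/8)*37 = 11137/8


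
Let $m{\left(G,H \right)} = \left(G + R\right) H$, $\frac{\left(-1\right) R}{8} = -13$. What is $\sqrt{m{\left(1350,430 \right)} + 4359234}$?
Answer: $\sqrt{4984454} \approx 2232.6$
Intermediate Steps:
$R = 104$ ($R = \left(-8\right) \left(-13\right) = 104$)
$m{\left(G,H \right)} = H \left(104 + G\right)$ ($m{\left(G,H \right)} = \left(G + 104\right) H = \left(104 + G\right) H = H \left(104 + G\right)$)
$\sqrt{m{\left(1350,430 \right)} + 4359234} = \sqrt{430 \left(104 + 1350\right) + 4359234} = \sqrt{430 \cdot 1454 + 4359234} = \sqrt{625220 + 4359234} = \sqrt{4984454}$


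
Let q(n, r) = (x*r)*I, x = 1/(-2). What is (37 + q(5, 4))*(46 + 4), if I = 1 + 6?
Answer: 1150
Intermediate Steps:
x = -½ (x = 1*(-½) = -½ ≈ -0.50000)
I = 7
q(n, r) = -7*r/2 (q(n, r) = -r/2*7 = -7*r/2)
(37 + q(5, 4))*(46 + 4) = (37 - 7/2*4)*(46 + 4) = (37 - 14)*50 = 23*50 = 1150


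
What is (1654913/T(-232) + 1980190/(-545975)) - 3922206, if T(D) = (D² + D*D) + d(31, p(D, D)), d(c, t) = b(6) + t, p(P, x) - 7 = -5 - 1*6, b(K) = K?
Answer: -9220954553233233/2350968350 ≈ -3.9222e+6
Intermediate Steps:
p(P, x) = -4 (p(P, x) = 7 + (-5 - 1*6) = 7 + (-5 - 6) = 7 - 11 = -4)
d(c, t) = 6 + t
T(D) = 2 + 2*D² (T(D) = (D² + D*D) + (6 - 4) = (D² + D²) + 2 = 2*D² + 2 = 2 + 2*D²)
(1654913/T(-232) + 1980190/(-545975)) - 3922206 = (1654913/(2 + 2*(-232)²) + 1980190/(-545975)) - 3922206 = (1654913/(2 + 2*53824) + 1980190*(-1/545975)) - 3922206 = (1654913/(2 + 107648) - 396038/109195) - 3922206 = (1654913/107650 - 396038/109195) - 3922206 = 27614946867/2350968350 - 3922206 = -9220954553233233/2350968350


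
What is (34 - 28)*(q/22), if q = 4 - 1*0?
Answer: 12/11 ≈ 1.0909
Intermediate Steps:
q = 4 (q = 4 + 0 = 4)
(34 - 28)*(q/22) = (34 - 28)*(4/22) = 6*(4*(1/22)) = 6*(2/11) = 12/11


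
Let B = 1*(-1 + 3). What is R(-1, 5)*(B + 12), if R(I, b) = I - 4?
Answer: -70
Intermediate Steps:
B = 2 (B = 1*2 = 2)
R(I, b) = -4 + I
R(-1, 5)*(B + 12) = (-4 - 1)*(2 + 12) = -5*14 = -70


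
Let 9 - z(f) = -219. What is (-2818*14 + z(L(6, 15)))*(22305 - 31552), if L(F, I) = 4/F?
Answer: 362704328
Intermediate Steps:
z(f) = 228 (z(f) = 9 - 1*(-219) = 9 + 219 = 228)
(-2818*14 + z(L(6, 15)))*(22305 - 31552) = (-2818*14 + 228)*(22305 - 31552) = (-39452 + 228)*(-9247) = -39224*(-9247) = 362704328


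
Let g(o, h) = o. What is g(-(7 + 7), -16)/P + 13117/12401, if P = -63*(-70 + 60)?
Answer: 577864/558045 ≈ 1.0355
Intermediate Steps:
P = 630 (P = -63*(-10) = 630)
g(-(7 + 7), -16)/P + 13117/12401 = -(7 + 7)/630 + 13117/12401 = -1*14*(1/630) + 13117*(1/12401) = -14*1/630 + 13117/12401 = -1/45 + 13117/12401 = 577864/558045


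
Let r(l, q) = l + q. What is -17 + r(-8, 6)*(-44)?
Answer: 71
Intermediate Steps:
-17 + r(-8, 6)*(-44) = -17 + (-8 + 6)*(-44) = -17 - 2*(-44) = -17 + 88 = 71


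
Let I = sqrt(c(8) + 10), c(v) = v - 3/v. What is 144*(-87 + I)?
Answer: -12528 + 36*sqrt(282) ≈ -11923.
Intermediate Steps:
c(v) = v - 3/v
I = sqrt(282)/4 (I = sqrt((8 - 3/8) + 10) = sqrt(61/8 + 10) = sqrt(141/8) = sqrt(282)/4 ≈ 4.1982)
144*(-87 + I) = 144*(-87 + sqrt(282)/4) = -12528 + 36*sqrt(282)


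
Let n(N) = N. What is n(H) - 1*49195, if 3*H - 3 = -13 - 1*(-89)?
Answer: -147506/3 ≈ -49169.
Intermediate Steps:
H = 79/3 (H = 1 + (-13 - 1*(-89))/3 = 1 + (-13 + 89)/3 = 1 + (1/3)*76 = 1 + 76/3 = 79/3 ≈ 26.333)
n(H) - 1*49195 = 79/3 - 1*49195 = 79/3 - 49195 = -147506/3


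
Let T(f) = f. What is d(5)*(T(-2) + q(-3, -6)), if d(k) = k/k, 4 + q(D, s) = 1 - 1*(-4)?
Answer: -1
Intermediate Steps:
q(D, s) = 1 (q(D, s) = -4 + (1 - 1*(-4)) = -4 + (1 + 4) = -4 + 5 = 1)
d(k) = 1
d(5)*(T(-2) + q(-3, -6)) = 1*(-2 + 1) = 1*(-1) = -1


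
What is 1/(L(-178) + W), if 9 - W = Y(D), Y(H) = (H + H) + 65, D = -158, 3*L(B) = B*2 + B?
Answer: 1/82 ≈ 0.012195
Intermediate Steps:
L(B) = B (L(B) = (B*2 + B)/3 = (2*B + B)/3 = (3*B)/3 = B)
Y(H) = 65 + 2*H (Y(H) = 2*H + 65 = 65 + 2*H)
W = 260 (W = 9 - (65 + 2*(-158)) = 9 - (65 - 316) = 9 - 1*(-251) = 9 + 251 = 260)
1/(L(-178) + W) = 1/(-178 + 260) = 1/82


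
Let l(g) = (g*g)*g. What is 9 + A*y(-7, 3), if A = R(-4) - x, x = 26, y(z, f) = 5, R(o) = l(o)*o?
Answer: 1159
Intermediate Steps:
l(g) = g³ (l(g) = g²*g = g³)
R(o) = o⁴ (R(o) = o³*o = o⁴)
A = 230 (A = (-4)⁴ - 1*26 = 256 - 26 = 230)
9 + A*y(-7, 3) = 9 + 230*5 = 9 + 1150 = 1159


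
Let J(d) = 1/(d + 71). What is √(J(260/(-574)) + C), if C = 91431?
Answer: 4*√2342582637798/20247 ≈ 302.38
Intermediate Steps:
J(d) = 1/(71 + d)
√(J(260/(-574)) + C) = √(1/(71 + 260/(-574)) + 91431) = √(1/(71 + 260*(-1/574)) + 91431) = √(1/(71 - 130/287) + 91431) = √(1/(20247/287) + 91431) = √(287/20247 + 91431) = √(1851203744/20247) = 4*√2342582637798/20247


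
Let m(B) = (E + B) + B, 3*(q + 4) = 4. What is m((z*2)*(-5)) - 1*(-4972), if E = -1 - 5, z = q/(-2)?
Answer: 14818/3 ≈ 4939.3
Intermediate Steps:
q = -8/3 (q = -4 + (⅓)*4 = -4 + 4/3 = -8/3 ≈ -2.6667)
z = 4/3 (z = -8/3/(-2) = -8/3*(-½) = 4/3 ≈ 1.3333)
E = -6
m(B) = -6 + 2*B (m(B) = (-6 + B) + B = -6 + 2*B)
m((z*2)*(-5)) - 1*(-4972) = (-6 + 2*(((4/3)*2)*(-5))) - 1*(-4972) = (-6 + 2*((8/3)*(-5))) + 4972 = (-6 + 2*(-40/3)) + 4972 = (-6 - 80/3) + 4972 = -98/3 + 4972 = 14818/3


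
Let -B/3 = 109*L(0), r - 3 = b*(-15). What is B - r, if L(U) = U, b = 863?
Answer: 12942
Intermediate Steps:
r = -12942 (r = 3 + 863*(-15) = 3 - 12945 = -12942)
B = 0 (B = -327*0 = -3*0 = 0)
B - r = 0 - 1*(-12942) = 0 + 12942 = 12942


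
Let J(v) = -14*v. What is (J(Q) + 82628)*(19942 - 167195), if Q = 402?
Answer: -11338481000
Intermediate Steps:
(J(Q) + 82628)*(19942 - 167195) = (-14*402 + 82628)*(19942 - 167195) = (-5628 + 82628)*(-147253) = 77000*(-147253) = -11338481000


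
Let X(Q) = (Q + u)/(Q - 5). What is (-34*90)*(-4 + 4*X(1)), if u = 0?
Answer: 15300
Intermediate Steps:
X(Q) = Q/(-5 + Q) (X(Q) = (Q + 0)/(Q - 5) = Q/(-5 + Q))
(-34*90)*(-4 + 4*X(1)) = (-34*90)*(-4 + 4*(1/(-5 + 1))) = -3060*(-4 + 4*(1/(-4))) = -3060*(-4 + 4*(1*(-1/4))) = -3060*(-4 + 4*(-1/4)) = -3060*(-4 - 1) = -3060*(-5) = 15300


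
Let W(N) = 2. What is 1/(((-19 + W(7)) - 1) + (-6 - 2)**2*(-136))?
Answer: -1/8722 ≈ -0.00011465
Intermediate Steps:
1/(((-19 + W(7)) - 1) + (-6 - 2)**2*(-136)) = 1/(((-19 + 2) - 1) + (-6 - 2)**2*(-136)) = 1/((-17 - 1) + (-8)**2*(-136)) = 1/(-18 + 64*(-136)) = 1/(-18 - 8704) = 1/(-8722) = -1/8722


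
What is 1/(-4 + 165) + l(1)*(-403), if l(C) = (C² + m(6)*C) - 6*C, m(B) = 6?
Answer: -64882/161 ≈ -402.99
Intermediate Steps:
l(C) = C² (l(C) = (C² + 6*C) - 6*C = C²)
1/(-4 + 165) + l(1)*(-403) = 1/(-4 + 165) + 1²*(-403) = 1/161 + 1*(-403) = 1/161 - 403 = -64882/161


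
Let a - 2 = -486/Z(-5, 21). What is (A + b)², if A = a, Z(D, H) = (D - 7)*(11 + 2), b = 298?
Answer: 62110161/676 ≈ 91879.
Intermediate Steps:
Z(D, H) = -91 + 13*D (Z(D, H) = (-7 + D)*13 = -91 + 13*D)
a = 133/26 (a = 2 - 486/(-91 + 13*(-5)) = 2 - 486/(-91 - 65) = 2 - 486/(-156) = 2 - 486*(-1/156) = 2 + 81/26 = 133/26 ≈ 5.1154)
A = 133/26 ≈ 5.1154
(A + b)² = (133/26 + 298)² = (7881/26)² = 62110161/676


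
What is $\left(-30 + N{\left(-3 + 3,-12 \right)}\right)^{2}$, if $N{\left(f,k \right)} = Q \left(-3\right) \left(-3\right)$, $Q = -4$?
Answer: $4356$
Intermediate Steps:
$N{\left(f,k \right)} = -36$ ($N{\left(f,k \right)} = \left(-4\right) \left(-3\right) \left(-3\right) = 12 \left(-3\right) = -36$)
$\left(-30 + N{\left(-3 + 3,-12 \right)}\right)^{2} = \left(-30 - 36\right)^{2} = \left(-66\right)^{2} = 4356$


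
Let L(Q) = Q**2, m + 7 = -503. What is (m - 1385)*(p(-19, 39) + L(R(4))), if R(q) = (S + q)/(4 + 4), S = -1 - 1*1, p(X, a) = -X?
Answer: -577975/16 ≈ -36123.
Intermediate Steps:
m = -510 (m = -7 - 503 = -510)
S = -2 (S = -1 - 1 = -2)
R(q) = -1/4 + q/8 (R(q) = (-2 + q)/(4 + 4) = (-2 + q)/8 = (-2 + q)*(1/8) = -1/4 + q/8)
(m - 1385)*(p(-19, 39) + L(R(4))) = (-510 - 1385)*(-1*(-19) + (-1/4 + (1/8)*4)**2) = -1895*(19 + (-1/4 + 1/2)**2) = -1895*(19 + (1/4)**2) = -1895*(19 + 1/16) = -1895*305/16 = -577975/16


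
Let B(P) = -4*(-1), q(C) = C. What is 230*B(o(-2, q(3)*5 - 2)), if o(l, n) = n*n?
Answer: 920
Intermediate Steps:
o(l, n) = n²
B(P) = 4
230*B(o(-2, q(3)*5 - 2)) = 230*4 = 920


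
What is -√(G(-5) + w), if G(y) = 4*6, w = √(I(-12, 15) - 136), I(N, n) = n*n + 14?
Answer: -√(24 + √103) ≈ -5.8437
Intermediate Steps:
I(N, n) = 14 + n² (I(N, n) = n² + 14 = 14 + n²)
w = √103 (w = √((14 + 15²) - 136) = √((14 + 225) - 136) = √(239 - 136) = √103 ≈ 10.149)
G(y) = 24
-√(G(-5) + w) = -√(24 + √103)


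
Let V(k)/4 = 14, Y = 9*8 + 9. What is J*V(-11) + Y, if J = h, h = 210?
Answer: 11841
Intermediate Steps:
Y = 81 (Y = 72 + 9 = 81)
V(k) = 56 (V(k) = 4*14 = 56)
J = 210
J*V(-11) + Y = 210*56 + 81 = 11760 + 81 = 11841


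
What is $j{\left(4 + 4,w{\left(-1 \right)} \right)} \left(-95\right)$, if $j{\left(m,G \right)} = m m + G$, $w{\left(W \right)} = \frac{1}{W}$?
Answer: $-5985$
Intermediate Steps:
$j{\left(m,G \right)} = G + m^{2}$ ($j{\left(m,G \right)} = m^{2} + G = G + m^{2}$)
$j{\left(4 + 4,w{\left(-1 \right)} \right)} \left(-95\right) = \left(\frac{1}{-1} + \left(4 + 4\right)^{2}\right) \left(-95\right) = \left(-1 + 8^{2}\right) \left(-95\right) = \left(-1 + 64\right) \left(-95\right) = 63 \left(-95\right) = -5985$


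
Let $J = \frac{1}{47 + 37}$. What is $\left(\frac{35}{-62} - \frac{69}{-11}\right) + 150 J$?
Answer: $\frac{17888}{2387} \approx 7.4939$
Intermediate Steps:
$J = \frac{1}{84} \approx 0.011905$
$\left(\frac{35}{-62} - \frac{69}{-11}\right) + 150 J = \left(\frac{35}{-62} - \frac{69}{-11}\right) + 150 \cdot \frac{1}{84} = \left(35 \left(- \frac{1}{62}\right) - - \frac{69}{11}\right) + \frac{25}{14} = \left(- \frac{35}{62} + \frac{69}{11}\right) + \frac{25}{14} = \frac{3893}{682} + \frac{25}{14} = \frac{17888}{2387}$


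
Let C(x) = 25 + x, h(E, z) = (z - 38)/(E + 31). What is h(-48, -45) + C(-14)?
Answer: 270/17 ≈ 15.882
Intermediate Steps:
h(E, z) = (-38 + z)/(31 + E)
h(-48, -45) + C(-14) = (-38 - 45)/(31 - 48) + (25 - 14) = -83/(-17) + 11 = -1/17*(-83) + 11 = 83/17 + 11 = 270/17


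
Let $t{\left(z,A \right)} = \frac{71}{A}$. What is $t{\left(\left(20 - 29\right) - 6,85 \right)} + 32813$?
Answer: $\frac{2789176}{85} \approx 32814.0$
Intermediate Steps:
$t{\left(\left(20 - 29\right) - 6,85 \right)} + 32813 = \frac{71}{85} + 32813 = \frac{2789176}{85}$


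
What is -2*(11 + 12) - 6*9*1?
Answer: -100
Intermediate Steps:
-2*(11 + 12) - 6*9*1 = -2*23 - 6*9 = -46 - 1*54 = -46 - 54 = -100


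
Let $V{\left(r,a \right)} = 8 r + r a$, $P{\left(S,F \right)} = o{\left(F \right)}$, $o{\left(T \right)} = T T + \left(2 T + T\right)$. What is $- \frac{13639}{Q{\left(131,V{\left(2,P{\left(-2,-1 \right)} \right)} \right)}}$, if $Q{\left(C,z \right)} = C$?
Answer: $- \frac{13639}{131} \approx -104.11$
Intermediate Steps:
$o{\left(T \right)} = T^{2} + 3 T$
$P{\left(S,F \right)} = F \left(3 + F\right)$
$V{\left(r,a \right)} = 8 r + a r$
$- \frac{13639}{Q{\left(131,V{\left(2,P{\left(-2,-1 \right)} \right)} \right)}} = - \frac{13639}{131}$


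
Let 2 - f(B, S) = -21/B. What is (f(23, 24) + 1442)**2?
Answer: 1104432289/529 ≈ 2.0878e+6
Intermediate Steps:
f(B, S) = 2 + 21/B (f(B, S) = 2 - (-21)/B = 2 + 21/B)
(f(23, 24) + 1442)**2 = ((2 + 21/23) + 1442)**2 = (67/23 + 1442)**2 = (33233/23)**2 = 1104432289/529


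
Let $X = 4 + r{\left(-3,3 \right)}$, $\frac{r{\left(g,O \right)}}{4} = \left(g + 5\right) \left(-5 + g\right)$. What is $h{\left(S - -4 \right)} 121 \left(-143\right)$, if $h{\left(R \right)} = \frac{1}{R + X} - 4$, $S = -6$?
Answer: $\frac{4308447}{62} \approx 69491.0$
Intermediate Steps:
$r{\left(g,O \right)} = 4 \left(-5 + g\right) \left(5 + g\right)$ ($r{\left(g,O \right)} = 4 \left(g + 5\right) \left(-5 + g\right) = 4 \left(5 + g\right) \left(-5 + g\right) = 4 \left(-5 + g\right) \left(5 + g\right)$)
$X = -60$ ($X = 4 - \left(100 - 4 \left(-3\right)^{2}\right) = 4 + \left(-100 + 4 \cdot 9\right) = 4 + \left(-100 + 36\right) = 4 - 64 = -60$)
$h{\left(R \right)} = -4 + \frac{1}{-60 + R}$ ($h{\left(R \right)} = \frac{1}{R - 60} - 4 = \frac{1}{-60 + R} - 4 = -4 + \frac{1}{-60 + R}$)
$h{\left(S - -4 \right)} 121 \left(-143\right) = \frac{241 - 4 \left(-6 - -4\right)}{-60 - 2} \cdot 121 \left(-143\right) = \frac{241 - 4 \left(-6 + 4\right)}{-60 + \left(-6 + 4\right)} 121 \left(-143\right) = \frac{241 - -8}{-60 - 2} \cdot 121 \left(-143\right) = \frac{241 + 8}{-62} \cdot 121 \left(-143\right) = \left(- \frac{1}{62}\right) 249 \cdot 121 \left(-143\right) = \left(- \frac{249}{62}\right) 121 \left(-143\right) = \left(- \frac{30129}{62}\right) \left(-143\right) = \frac{4308447}{62}$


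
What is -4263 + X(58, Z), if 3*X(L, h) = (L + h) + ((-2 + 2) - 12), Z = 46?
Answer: -12697/3 ≈ -4232.3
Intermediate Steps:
X(L, h) = -4 + L/3 + h/3 (X(L, h) = ((L + h) + ((-2 + 2) - 12))/3 = ((L + h) + (0 - 12))/3 = ((L + h) - 12)/3 = (-12 + L + h)/3 = -4 + L/3 + h/3)
-4263 + X(58, Z) = -4263 + (-4 + (1/3)*58 + (1/3)*46) = -4263 + (-4 + 58/3 + 46/3) = -4263 + 92/3 = -12697/3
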